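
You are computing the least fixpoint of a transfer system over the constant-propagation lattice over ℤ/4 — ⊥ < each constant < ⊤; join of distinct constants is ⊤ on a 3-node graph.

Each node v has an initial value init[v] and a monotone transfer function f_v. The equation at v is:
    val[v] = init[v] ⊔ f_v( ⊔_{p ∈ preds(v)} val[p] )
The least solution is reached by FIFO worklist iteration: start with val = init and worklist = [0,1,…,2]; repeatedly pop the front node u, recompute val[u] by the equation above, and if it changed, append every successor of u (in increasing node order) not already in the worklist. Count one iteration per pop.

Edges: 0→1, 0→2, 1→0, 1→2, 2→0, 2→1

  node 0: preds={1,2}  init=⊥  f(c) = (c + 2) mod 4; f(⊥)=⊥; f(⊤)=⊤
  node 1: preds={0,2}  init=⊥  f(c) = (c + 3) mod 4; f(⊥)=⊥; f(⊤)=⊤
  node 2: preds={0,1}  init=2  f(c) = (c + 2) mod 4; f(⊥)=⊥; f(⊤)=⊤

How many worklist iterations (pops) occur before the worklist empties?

Worklist (6 pops):
  #1 pop 0: in=2 → 0 (was ⊥); enqueue []
  #2 pop 1: in=⊤ → ⊤ (was ⊥); enqueue [0]
  #3 pop 2: in=⊤ → ⊤ (was 2); enqueue [1]
  #4 pop 0: in=⊤ → ⊤ (was 0); enqueue [2]
  #5 pop 1: in=⊤ → ⊤ (no change)
  #6 pop 2: in=⊤ → ⊤ (no change)

Fixpoint:
  val[0] = ⊤
  val[1] = ⊤
  val[2] = ⊤

6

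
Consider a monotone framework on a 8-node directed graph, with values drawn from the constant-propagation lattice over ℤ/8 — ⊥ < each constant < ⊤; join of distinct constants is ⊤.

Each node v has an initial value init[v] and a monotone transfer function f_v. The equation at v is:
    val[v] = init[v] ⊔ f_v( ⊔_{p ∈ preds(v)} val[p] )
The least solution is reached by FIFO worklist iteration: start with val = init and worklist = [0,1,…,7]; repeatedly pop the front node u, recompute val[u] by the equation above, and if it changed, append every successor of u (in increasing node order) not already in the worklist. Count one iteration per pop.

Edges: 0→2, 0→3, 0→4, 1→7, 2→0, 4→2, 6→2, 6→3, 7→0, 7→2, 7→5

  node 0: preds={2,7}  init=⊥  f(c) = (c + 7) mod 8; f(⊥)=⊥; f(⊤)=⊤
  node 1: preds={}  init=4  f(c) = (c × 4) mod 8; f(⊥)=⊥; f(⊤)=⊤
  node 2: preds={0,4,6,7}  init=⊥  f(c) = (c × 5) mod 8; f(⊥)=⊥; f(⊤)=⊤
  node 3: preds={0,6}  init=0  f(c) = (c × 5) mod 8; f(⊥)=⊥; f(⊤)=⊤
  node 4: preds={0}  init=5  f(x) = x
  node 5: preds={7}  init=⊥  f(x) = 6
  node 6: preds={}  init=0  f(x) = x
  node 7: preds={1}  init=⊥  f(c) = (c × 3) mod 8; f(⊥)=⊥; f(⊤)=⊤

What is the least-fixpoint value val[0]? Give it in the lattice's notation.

⊤

Iteration log — 14 steps:
  step 1. node 0  ⊔preds=⊥  new=⊥  stable
  step 2. node 1  ⊔preds=⊥  new=4  stable
  step 3. node 2  ⊔preds=⊤  new=⊤  old=⊥  +wl: 0
  step 4. node 3  ⊔preds=0  new=0  stable
  step 5. node 4  ⊔preds=⊥  new=5  stable
  step 6. node 5  ⊔preds=⊥  new=6  old=⊥  +wl: 
  step 7. node 6  ⊔preds=⊥  new=0  stable
  step 8. node 7  ⊔preds=4  new=4  old=⊥  +wl: 2,5
  step 9. node 0  ⊔preds=⊤  new=⊤  old=⊥  +wl: 3,4
  step 10. node 2  ⊔preds=⊤  new=⊤  stable
  step 11. node 5  ⊔preds=4  new=6  stable
  step 12. node 3  ⊔preds=⊤  new=⊤  old=0  +wl: 
  step 13. node 4  ⊔preds=⊤  new=⊤  old=5  +wl: 2
  step 14. node 2  ⊔preds=⊤  new=⊤  stable

Least fixpoint reached:
  node 0: ⊤
  node 1: 4
  node 2: ⊤
  node 3: ⊤
  node 4: ⊤
  node 5: 6
  node 6: 0
  node 7: 4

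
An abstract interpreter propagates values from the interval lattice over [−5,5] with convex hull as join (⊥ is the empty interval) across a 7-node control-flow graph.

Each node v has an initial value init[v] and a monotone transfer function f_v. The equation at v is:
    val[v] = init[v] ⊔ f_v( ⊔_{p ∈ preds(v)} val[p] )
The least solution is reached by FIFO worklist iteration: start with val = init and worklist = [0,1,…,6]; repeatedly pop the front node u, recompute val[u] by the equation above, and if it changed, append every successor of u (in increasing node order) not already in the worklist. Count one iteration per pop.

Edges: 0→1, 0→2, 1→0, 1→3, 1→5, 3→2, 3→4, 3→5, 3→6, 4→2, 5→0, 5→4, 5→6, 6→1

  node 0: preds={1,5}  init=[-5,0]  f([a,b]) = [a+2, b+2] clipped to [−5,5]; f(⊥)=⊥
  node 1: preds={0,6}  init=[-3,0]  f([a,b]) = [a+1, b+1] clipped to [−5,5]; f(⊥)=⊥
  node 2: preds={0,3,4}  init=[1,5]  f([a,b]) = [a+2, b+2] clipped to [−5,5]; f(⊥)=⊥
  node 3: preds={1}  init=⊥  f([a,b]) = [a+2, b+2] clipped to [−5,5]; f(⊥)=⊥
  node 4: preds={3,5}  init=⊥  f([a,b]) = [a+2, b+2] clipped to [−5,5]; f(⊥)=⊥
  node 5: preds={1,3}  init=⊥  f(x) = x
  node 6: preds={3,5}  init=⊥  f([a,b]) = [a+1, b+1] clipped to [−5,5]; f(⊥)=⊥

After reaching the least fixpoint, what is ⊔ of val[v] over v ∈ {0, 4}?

Iteration log — 15 steps:
  step 1. node 0  ⊔preds=[-3,0]  new=[-5,2]  old=[-5,0]  +wl: 
  step 2. node 1  ⊔preds=[-5,2]  new=[-4,3]  old=[-3,0]  +wl: 0
  step 3. node 2  ⊔preds=[-5,2]  new=[-3,5]  old=[1,5]  +wl: 
  step 4. node 3  ⊔preds=[-4,3]  new=[-2,5]  old=⊥  +wl: 2
  step 5. node 4  ⊔preds=[-2,5]  new=[0,5]  old=⊥  +wl: 
  step 6. node 5  ⊔preds=[-4,5]  new=[-4,5]  old=⊥  +wl: 4
  step 7. node 6  ⊔preds=[-4,5]  new=[-3,5]  old=⊥  +wl: 1
  step 8. node 0  ⊔preds=[-4,5]  new=[-5,5]  old=[-5,2]  +wl: 
  step 9. node 2  ⊔preds=[-5,5]  new=[-3,5]  stable
  step 10. node 4  ⊔preds=[-4,5]  new=[-2,5]  old=[0,5]  +wl: 2
  step 11. node 1  ⊔preds=[-5,5]  new=[-4,5]  old=[-4,3]  +wl: 0,3,5
  step 12. node 2  ⊔preds=[-5,5]  new=[-3,5]  stable
  step 13. node 0  ⊔preds=[-4,5]  new=[-5,5]  stable
  step 14. node 3  ⊔preds=[-4,5]  new=[-2,5]  stable
  step 15. node 5  ⊔preds=[-4,5]  new=[-4,5]  stable

Least fixpoint reached:
  node 0: [-5,5]
  node 1: [-4,5]
  node 2: [-3,5]
  node 3: [-2,5]
  node 4: [-2,5]
  node 5: [-4,5]
  node 6: [-3,5]

[-5,5]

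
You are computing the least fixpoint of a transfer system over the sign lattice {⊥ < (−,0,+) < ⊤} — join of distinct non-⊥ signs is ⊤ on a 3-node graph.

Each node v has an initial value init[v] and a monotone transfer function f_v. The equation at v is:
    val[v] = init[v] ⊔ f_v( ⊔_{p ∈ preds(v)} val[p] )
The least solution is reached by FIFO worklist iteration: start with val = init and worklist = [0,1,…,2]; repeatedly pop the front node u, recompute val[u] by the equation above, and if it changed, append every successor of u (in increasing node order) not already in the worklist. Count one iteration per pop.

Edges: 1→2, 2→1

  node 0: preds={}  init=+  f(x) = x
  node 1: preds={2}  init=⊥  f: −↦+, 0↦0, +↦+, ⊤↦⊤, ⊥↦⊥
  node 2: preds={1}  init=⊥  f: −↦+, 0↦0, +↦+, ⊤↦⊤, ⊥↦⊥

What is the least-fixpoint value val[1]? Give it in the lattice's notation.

⊥

Iteration log — 3 steps:
  step 1. node 0  ⊔preds=⊥  new=+  stable
  step 2. node 1  ⊔preds=⊥  new=⊥  stable
  step 3. node 2  ⊔preds=⊥  new=⊥  stable

Least fixpoint reached:
  node 0: +
  node 1: ⊥
  node 2: ⊥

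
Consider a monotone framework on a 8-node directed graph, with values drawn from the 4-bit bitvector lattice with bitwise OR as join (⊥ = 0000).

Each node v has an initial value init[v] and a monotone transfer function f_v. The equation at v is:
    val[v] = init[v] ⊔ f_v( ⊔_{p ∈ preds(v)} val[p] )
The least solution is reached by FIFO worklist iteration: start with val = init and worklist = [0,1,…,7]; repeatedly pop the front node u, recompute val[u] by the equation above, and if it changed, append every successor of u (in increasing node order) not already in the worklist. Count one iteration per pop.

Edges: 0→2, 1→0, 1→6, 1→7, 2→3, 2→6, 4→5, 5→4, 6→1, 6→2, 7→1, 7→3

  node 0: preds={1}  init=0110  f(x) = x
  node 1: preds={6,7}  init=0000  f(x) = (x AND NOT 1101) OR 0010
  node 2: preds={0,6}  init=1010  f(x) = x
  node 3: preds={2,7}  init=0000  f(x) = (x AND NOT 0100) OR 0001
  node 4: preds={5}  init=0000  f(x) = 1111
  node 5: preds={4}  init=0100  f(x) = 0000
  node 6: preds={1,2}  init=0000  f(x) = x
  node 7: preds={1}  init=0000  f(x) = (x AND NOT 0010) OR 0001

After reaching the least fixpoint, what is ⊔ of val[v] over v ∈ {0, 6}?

Trace (12 dequeues):
  [1] u=0 | in 0000 | out 0110 | ==
  [2] u=1 | in 0000 | out 0010 | prev 0000 | push {0}
  [3] u=2 | in 0110 | out 1110 | prev 1010 | push {}
  [4] u=3 | in 1110 | out 1011 | prev 0000 | push {}
  [5] u=4 | in 0100 | out 1111 | prev 0000 | push {}
  [6] u=5 | in 1111 | out 0100 | ==
  [7] u=6 | in 1110 | out 1110 | prev 0000 | push {1,2}
  [8] u=7 | in 0010 | out 0001 | prev 0000 | push {3}
  [9] u=0 | in 0010 | out 0110 | ==
  [10] u=1 | in 1111 | out 0010 | ==
  [11] u=2 | in 1110 | out 1110 | ==
  [12] u=3 | in 1111 | out 1011 | ==

Converged values:
  [0] 0110
  [1] 0010
  [2] 1110
  [3] 1011
  [4] 1111
  [5] 0100
  [6] 1110
  [7] 0001

1110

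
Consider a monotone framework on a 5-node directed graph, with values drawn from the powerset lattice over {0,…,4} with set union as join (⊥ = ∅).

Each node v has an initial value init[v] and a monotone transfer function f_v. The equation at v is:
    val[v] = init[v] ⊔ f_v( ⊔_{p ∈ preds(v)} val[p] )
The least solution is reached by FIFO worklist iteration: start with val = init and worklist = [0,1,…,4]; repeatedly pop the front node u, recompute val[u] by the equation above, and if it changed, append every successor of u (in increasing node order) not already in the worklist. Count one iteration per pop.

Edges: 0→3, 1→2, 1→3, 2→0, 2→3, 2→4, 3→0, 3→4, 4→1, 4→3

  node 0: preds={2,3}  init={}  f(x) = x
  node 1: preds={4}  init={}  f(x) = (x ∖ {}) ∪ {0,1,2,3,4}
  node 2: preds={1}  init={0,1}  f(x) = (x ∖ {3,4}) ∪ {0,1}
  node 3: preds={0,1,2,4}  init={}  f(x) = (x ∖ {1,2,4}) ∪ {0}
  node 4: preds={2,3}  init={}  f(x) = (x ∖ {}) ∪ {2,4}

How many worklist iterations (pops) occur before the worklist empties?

8

Worklist (8 pops):
  #1 pop 0: in={0,1} → {0,1} (was {}); enqueue []
  #2 pop 1: in={} → {0,1,2,3,4} (was {}); enqueue []
  #3 pop 2: in={0,1,2,3,4} → {0,1,2} (was {0,1}); enqueue [0]
  #4 pop 3: in={0,1,2,3,4} → {0,3} (was {}); enqueue []
  #5 pop 4: in={0,1,2,3} → {0,1,2,3,4} (was {}); enqueue [1,3]
  #6 pop 0: in={0,1,2,3} → {0,1,2,3} (was {0,1}); enqueue []
  #7 pop 1: in={0,1,2,3,4} → {0,1,2,3,4} (no change)
  #8 pop 3: in={0,1,2,3,4} → {0,3} (no change)

Fixpoint:
  val[0] = {0,1,2,3}
  val[1] = {0,1,2,3,4}
  val[2] = {0,1,2}
  val[3] = {0,3}
  val[4] = {0,1,2,3,4}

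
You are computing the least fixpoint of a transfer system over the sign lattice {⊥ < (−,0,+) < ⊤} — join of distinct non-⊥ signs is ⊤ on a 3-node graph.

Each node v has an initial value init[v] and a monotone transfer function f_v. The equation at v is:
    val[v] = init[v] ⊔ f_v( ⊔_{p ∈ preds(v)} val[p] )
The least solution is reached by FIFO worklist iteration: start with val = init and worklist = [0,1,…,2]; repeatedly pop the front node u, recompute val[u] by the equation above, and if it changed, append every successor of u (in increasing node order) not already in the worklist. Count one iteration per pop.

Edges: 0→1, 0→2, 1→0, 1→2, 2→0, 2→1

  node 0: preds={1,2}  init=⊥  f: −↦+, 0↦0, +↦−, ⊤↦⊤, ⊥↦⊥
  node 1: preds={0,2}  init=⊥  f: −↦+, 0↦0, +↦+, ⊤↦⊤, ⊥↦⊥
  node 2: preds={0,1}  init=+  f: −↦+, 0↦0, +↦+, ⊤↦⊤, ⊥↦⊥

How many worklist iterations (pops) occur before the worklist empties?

Worklist (6 pops):
  #1 pop 0: in=+ → − (was ⊥); enqueue []
  #2 pop 1: in=⊤ → ⊤ (was ⊥); enqueue [0]
  #3 pop 2: in=⊤ → ⊤ (was +); enqueue [1]
  #4 pop 0: in=⊤ → ⊤ (was −); enqueue [2]
  #5 pop 1: in=⊤ → ⊤ (no change)
  #6 pop 2: in=⊤ → ⊤ (no change)

Fixpoint:
  val[0] = ⊤
  val[1] = ⊤
  val[2] = ⊤

6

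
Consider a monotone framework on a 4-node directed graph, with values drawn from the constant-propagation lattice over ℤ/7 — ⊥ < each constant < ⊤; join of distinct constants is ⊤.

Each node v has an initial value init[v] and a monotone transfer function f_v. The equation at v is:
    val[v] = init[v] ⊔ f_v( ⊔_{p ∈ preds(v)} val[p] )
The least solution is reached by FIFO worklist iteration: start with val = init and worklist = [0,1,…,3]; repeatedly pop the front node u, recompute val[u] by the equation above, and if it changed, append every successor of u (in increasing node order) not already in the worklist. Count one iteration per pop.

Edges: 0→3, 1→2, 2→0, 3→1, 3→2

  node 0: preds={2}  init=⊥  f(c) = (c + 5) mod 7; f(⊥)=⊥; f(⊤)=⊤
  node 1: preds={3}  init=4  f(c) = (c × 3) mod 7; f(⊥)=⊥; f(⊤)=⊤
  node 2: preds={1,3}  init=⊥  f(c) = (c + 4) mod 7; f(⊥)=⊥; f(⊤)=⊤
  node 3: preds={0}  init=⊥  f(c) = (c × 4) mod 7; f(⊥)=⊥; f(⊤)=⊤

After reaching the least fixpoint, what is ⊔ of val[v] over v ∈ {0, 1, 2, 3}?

Worklist (12 pops):
  #1 pop 0: in=⊥ → ⊥ (no change)
  #2 pop 1: in=⊥ → 4 (no change)
  #3 pop 2: in=4 → 1 (was ⊥); enqueue [0]
  #4 pop 3: in=⊥ → ⊥ (no change)
  #5 pop 0: in=1 → 6 (was ⊥); enqueue [3]
  #6 pop 3: in=6 → 3 (was ⊥); enqueue [1,2]
  #7 pop 1: in=3 → ⊤ (was 4); enqueue []
  #8 pop 2: in=⊤ → ⊤ (was 1); enqueue [0]
  #9 pop 0: in=⊤ → ⊤ (was 6); enqueue [3]
  #10 pop 3: in=⊤ → ⊤ (was 3); enqueue [1,2]
  #11 pop 1: in=⊤ → ⊤ (no change)
  #12 pop 2: in=⊤ → ⊤ (no change)

Fixpoint:
  val[0] = ⊤
  val[1] = ⊤
  val[2] = ⊤
  val[3] = ⊤

⊤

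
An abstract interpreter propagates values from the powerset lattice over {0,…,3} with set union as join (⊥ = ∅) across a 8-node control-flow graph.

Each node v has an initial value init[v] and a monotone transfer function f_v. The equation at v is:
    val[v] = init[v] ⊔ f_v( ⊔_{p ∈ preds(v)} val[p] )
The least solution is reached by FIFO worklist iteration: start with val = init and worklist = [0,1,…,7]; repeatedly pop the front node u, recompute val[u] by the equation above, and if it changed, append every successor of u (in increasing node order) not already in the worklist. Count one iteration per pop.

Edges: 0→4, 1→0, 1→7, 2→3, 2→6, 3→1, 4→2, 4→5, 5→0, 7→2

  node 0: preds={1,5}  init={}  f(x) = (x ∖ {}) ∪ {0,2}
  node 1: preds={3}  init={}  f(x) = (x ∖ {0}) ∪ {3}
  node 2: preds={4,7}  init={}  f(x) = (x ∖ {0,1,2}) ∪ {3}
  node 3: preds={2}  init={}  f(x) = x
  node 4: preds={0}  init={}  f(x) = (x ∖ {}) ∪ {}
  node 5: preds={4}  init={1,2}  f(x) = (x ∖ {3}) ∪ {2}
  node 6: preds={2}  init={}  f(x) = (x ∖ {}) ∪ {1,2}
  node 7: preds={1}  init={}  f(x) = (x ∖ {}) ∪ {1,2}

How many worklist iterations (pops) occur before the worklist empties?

Iteration log — 14 steps:
  step 1. node 0  ⊔preds={1,2}  new={0,1,2}  old={}  +wl: 
  step 2. node 1  ⊔preds={}  new={3}  old={}  +wl: 0
  step 3. node 2  ⊔preds={}  new={3}  old={}  +wl: 
  step 4. node 3  ⊔preds={3}  new={3}  old={}  +wl: 1
  step 5. node 4  ⊔preds={0,1,2}  new={0,1,2}  old={}  +wl: 2
  step 6. node 5  ⊔preds={0,1,2}  new={0,1,2}  old={1,2}  +wl: 
  step 7. node 6  ⊔preds={3}  new={1,2,3}  old={}  +wl: 
  step 8. node 7  ⊔preds={3}  new={1,2,3}  old={}  +wl: 
  step 9. node 0  ⊔preds={0,1,2,3}  new={0,1,2,3}  old={0,1,2}  +wl: 4
  step 10. node 1  ⊔preds={3}  new={3}  stable
  step 11. node 2  ⊔preds={0,1,2,3}  new={3}  stable
  step 12. node 4  ⊔preds={0,1,2,3}  new={0,1,2,3}  old={0,1,2}  +wl: 2,5
  step 13. node 2  ⊔preds={0,1,2,3}  new={3}  stable
  step 14. node 5  ⊔preds={0,1,2,3}  new={0,1,2}  stable

Least fixpoint reached:
  node 0: {0,1,2,3}
  node 1: {3}
  node 2: {3}
  node 3: {3}
  node 4: {0,1,2,3}
  node 5: {0,1,2}
  node 6: {1,2,3}
  node 7: {1,2,3}

14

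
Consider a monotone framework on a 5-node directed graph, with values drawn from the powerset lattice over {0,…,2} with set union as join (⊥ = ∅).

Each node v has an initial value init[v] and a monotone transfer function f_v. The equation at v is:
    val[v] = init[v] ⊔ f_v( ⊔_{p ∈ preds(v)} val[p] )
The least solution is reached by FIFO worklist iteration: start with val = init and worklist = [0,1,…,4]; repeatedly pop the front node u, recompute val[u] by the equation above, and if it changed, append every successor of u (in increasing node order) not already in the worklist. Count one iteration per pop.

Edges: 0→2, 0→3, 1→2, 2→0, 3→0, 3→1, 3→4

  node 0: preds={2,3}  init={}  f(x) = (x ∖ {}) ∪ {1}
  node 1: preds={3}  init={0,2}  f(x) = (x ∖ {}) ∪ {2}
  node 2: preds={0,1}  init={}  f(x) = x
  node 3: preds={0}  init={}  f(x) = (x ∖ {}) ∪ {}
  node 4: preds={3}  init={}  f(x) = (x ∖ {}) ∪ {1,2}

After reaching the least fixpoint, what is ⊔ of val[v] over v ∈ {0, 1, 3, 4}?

{0,1,2}

Trace (12 dequeues):
  [1] u=0 | in {} | out {1} | prev {} | push {}
  [2] u=1 | in {} | out {0,2} | ==
  [3] u=2 | in {0,1,2} | out {0,1,2} | prev {} | push {0}
  [4] u=3 | in {1} | out {1} | prev {} | push {1}
  [5] u=4 | in {1} | out {1,2} | prev {} | push {}
  [6] u=0 | in {0,1,2} | out {0,1,2} | prev {1} | push {2,3}
  [7] u=1 | in {1} | out {0,1,2} | prev {0,2} | push {}
  [8] u=2 | in {0,1,2} | out {0,1,2} | ==
  [9] u=3 | in {0,1,2} | out {0,1,2} | prev {1} | push {0,1,4}
  [10] u=0 | in {0,1,2} | out {0,1,2} | ==
  [11] u=1 | in {0,1,2} | out {0,1,2} | ==
  [12] u=4 | in {0,1,2} | out {0,1,2} | prev {1,2} | push {}

Converged values:
  [0] {0,1,2}
  [1] {0,1,2}
  [2] {0,1,2}
  [3] {0,1,2}
  [4] {0,1,2}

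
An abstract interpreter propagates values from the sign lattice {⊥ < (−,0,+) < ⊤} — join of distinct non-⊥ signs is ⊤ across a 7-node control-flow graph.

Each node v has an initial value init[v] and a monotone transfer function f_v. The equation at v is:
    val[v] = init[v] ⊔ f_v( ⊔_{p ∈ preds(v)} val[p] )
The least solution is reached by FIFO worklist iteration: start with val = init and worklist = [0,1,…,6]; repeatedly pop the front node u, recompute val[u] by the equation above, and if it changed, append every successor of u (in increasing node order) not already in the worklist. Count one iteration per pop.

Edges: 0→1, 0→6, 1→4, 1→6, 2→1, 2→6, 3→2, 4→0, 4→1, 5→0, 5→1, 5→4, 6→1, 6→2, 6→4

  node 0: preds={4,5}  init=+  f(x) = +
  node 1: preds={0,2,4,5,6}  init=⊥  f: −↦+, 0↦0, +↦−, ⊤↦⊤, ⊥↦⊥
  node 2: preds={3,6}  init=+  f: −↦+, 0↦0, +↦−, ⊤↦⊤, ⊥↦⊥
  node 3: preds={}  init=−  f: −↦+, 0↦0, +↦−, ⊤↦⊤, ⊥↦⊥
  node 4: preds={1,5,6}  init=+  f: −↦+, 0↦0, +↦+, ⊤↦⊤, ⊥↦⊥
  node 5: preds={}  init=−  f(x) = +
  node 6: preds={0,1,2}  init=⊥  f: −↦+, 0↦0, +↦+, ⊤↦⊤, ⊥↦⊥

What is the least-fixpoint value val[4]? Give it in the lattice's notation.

⊤

Iteration log — 13 steps:
  step 1. node 0  ⊔preds=⊤  new=+  stable
  step 2. node 1  ⊔preds=⊤  new=⊤  old=⊥  +wl: 
  step 3. node 2  ⊔preds=−  new=+  stable
  step 4. node 3  ⊔preds=⊥  new=−  stable
  step 5. node 4  ⊔preds=⊤  new=⊤  old=+  +wl: 0,1
  step 6. node 5  ⊔preds=⊥  new=⊤  old=−  +wl: 4
  step 7. node 6  ⊔preds=⊤  new=⊤  old=⊥  +wl: 2
  step 8. node 0  ⊔preds=⊤  new=+  stable
  step 9. node 1  ⊔preds=⊤  new=⊤  stable
  step 10. node 4  ⊔preds=⊤  new=⊤  stable
  step 11. node 2  ⊔preds=⊤  new=⊤  old=+  +wl: 1,6
  step 12. node 1  ⊔preds=⊤  new=⊤  stable
  step 13. node 6  ⊔preds=⊤  new=⊤  stable

Least fixpoint reached:
  node 0: +
  node 1: ⊤
  node 2: ⊤
  node 3: −
  node 4: ⊤
  node 5: ⊤
  node 6: ⊤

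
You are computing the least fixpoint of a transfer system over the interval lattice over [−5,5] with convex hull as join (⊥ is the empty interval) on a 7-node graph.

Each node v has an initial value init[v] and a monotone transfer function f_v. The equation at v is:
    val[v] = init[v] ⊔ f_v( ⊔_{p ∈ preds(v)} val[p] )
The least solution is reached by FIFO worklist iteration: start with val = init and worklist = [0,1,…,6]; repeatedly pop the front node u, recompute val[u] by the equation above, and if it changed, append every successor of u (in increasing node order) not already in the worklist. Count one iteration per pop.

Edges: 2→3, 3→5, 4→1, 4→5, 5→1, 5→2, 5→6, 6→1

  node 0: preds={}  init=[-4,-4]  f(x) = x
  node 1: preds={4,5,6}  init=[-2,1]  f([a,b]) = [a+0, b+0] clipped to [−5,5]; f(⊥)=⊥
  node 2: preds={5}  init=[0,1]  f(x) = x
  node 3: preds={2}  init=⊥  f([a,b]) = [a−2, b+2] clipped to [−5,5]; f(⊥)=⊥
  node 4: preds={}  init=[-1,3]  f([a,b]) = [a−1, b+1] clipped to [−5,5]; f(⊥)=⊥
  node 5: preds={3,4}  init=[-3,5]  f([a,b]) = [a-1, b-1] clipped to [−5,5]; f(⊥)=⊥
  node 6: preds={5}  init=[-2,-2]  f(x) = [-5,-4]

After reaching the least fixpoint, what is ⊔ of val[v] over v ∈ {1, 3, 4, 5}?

Worklist (10 pops):
  #1 pop 0: in=⊥ → [-4,-4] (no change)
  #2 pop 1: in=[-3,5] → [-3,5] (was [-2,1]); enqueue []
  #3 pop 2: in=[-3,5] → [-3,5] (was [0,1]); enqueue []
  #4 pop 3: in=[-3,5] → [-5,5] (was ⊥); enqueue []
  #5 pop 4: in=⊥ → [-1,3] (no change)
  #6 pop 5: in=[-5,5] → [-5,5] (was [-3,5]); enqueue [1,2]
  #7 pop 6: in=[-5,5] → [-5,-2] (was [-2,-2]); enqueue []
  #8 pop 1: in=[-5,5] → [-5,5] (was [-3,5]); enqueue []
  #9 pop 2: in=[-5,5] → [-5,5] (was [-3,5]); enqueue [3]
  #10 pop 3: in=[-5,5] → [-5,5] (no change)

Fixpoint:
  val[0] = [-4,-4]
  val[1] = [-5,5]
  val[2] = [-5,5]
  val[3] = [-5,5]
  val[4] = [-1,3]
  val[5] = [-5,5]
  val[6] = [-5,-2]

[-5,5]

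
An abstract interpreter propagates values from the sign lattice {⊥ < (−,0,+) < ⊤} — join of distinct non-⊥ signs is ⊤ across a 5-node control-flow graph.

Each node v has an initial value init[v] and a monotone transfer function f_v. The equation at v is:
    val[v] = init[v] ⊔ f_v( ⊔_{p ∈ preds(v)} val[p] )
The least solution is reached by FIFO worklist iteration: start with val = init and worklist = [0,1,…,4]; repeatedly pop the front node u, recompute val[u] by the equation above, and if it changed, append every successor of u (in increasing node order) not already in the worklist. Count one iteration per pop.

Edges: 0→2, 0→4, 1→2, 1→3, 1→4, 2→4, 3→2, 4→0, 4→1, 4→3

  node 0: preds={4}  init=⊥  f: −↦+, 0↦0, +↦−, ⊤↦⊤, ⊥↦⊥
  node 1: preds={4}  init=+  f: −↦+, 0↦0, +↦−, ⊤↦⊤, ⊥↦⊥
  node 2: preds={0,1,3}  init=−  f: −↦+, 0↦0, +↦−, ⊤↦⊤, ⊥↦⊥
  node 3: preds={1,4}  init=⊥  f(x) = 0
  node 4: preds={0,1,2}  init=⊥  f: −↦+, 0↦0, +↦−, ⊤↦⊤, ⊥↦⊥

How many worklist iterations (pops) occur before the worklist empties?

11

Worklist (11 pops):
  #1 pop 0: in=⊥ → ⊥ (no change)
  #2 pop 1: in=⊥ → + (no change)
  #3 pop 2: in=+ → − (no change)
  #4 pop 3: in=+ → 0 (was ⊥); enqueue [2]
  #5 pop 4: in=⊤ → ⊤ (was ⊥); enqueue [0,1,3]
  #6 pop 2: in=⊤ → ⊤ (was −); enqueue [4]
  #7 pop 0: in=⊤ → ⊤ (was ⊥); enqueue [2]
  #8 pop 1: in=⊤ → ⊤ (was +); enqueue []
  #9 pop 3: in=⊤ → 0 (no change)
  #10 pop 4: in=⊤ → ⊤ (no change)
  #11 pop 2: in=⊤ → ⊤ (no change)

Fixpoint:
  val[0] = ⊤
  val[1] = ⊤
  val[2] = ⊤
  val[3] = 0
  val[4] = ⊤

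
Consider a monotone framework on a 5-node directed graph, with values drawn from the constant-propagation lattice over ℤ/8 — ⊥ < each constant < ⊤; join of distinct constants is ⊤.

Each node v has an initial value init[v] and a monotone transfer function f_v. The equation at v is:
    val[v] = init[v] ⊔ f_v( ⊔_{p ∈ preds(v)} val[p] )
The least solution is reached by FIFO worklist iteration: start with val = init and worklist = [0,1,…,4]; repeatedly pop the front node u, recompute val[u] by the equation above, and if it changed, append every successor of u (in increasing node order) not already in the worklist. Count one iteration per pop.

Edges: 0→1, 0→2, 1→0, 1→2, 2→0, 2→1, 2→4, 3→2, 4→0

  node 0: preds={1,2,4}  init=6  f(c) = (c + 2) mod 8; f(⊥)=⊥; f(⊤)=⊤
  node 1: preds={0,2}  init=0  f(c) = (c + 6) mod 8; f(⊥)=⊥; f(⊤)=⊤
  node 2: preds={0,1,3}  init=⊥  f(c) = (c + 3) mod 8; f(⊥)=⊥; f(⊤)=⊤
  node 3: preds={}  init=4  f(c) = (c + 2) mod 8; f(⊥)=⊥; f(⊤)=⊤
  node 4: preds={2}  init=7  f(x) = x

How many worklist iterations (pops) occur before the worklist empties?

7

Trace (7 dequeues):
  [1] u=0 | in ⊤ | out ⊤ | prev 6 | push {}
  [2] u=1 | in ⊤ | out ⊤ | prev 0 | push {0}
  [3] u=2 | in ⊤ | out ⊤ | prev ⊥ | push {1}
  [4] u=3 | in ⊥ | out 4 | ==
  [5] u=4 | in ⊤ | out ⊤ | prev 7 | push {}
  [6] u=0 | in ⊤ | out ⊤ | ==
  [7] u=1 | in ⊤ | out ⊤ | ==

Converged values:
  [0] ⊤
  [1] ⊤
  [2] ⊤
  [3] 4
  [4] ⊤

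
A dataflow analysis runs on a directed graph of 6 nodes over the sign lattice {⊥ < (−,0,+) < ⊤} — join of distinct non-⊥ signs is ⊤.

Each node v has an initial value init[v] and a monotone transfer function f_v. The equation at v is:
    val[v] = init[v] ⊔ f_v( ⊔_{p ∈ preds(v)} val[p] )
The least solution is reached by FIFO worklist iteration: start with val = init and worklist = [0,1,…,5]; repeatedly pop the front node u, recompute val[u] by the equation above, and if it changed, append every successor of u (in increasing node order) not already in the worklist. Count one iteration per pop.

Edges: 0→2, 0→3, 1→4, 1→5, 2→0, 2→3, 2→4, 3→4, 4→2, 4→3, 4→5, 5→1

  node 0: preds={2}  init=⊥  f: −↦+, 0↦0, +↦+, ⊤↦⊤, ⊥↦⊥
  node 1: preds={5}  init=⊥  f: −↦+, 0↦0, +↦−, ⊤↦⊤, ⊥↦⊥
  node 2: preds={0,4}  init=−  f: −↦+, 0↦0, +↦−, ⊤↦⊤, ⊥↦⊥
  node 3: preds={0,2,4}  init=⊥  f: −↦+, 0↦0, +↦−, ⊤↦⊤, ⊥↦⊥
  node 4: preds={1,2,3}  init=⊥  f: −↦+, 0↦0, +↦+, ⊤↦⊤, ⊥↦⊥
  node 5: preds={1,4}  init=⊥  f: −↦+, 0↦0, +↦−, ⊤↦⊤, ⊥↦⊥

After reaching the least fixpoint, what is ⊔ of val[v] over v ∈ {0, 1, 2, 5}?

⊤

Worklist (14 pops):
  #1 pop 0: in=− → + (was ⊥); enqueue []
  #2 pop 1: in=⊥ → ⊥ (no change)
  #3 pop 2: in=+ → − (no change)
  #4 pop 3: in=⊤ → ⊤ (was ⊥); enqueue []
  #5 pop 4: in=⊤ → ⊤ (was ⊥); enqueue [2,3]
  #6 pop 5: in=⊤ → ⊤ (was ⊥); enqueue [1]
  #7 pop 2: in=⊤ → ⊤ (was −); enqueue [0,4]
  #8 pop 3: in=⊤ → ⊤ (no change)
  #9 pop 1: in=⊤ → ⊤ (was ⊥); enqueue [5]
  #10 pop 0: in=⊤ → ⊤ (was +); enqueue [2,3]
  #11 pop 4: in=⊤ → ⊤ (no change)
  #12 pop 5: in=⊤ → ⊤ (no change)
  #13 pop 2: in=⊤ → ⊤ (no change)
  #14 pop 3: in=⊤ → ⊤ (no change)

Fixpoint:
  val[0] = ⊤
  val[1] = ⊤
  val[2] = ⊤
  val[3] = ⊤
  val[4] = ⊤
  val[5] = ⊤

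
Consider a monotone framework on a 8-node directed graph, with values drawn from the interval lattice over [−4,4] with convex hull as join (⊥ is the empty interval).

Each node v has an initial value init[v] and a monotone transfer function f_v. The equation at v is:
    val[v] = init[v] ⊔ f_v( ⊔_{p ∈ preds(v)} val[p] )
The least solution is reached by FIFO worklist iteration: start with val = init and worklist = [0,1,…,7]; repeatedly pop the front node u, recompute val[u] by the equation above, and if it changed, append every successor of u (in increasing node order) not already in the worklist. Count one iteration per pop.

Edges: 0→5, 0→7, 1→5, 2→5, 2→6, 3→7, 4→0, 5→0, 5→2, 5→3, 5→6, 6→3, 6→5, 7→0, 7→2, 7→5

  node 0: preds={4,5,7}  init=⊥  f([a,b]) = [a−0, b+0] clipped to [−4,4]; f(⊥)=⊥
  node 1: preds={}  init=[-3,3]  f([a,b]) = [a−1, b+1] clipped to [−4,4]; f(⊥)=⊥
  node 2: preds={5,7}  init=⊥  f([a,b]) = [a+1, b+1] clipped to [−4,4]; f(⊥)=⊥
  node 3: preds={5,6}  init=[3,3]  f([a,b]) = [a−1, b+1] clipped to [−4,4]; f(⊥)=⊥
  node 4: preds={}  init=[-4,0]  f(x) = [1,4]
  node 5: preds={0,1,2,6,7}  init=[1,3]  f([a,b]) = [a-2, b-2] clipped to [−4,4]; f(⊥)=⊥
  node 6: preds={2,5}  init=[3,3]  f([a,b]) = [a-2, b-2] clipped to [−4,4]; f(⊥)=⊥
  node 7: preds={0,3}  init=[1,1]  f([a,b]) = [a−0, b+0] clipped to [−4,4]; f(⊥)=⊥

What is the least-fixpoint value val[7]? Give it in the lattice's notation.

[-4,4]

Worklist (14 pops):
  #1 pop 0: in=[-4,3] → [-4,3] (was ⊥); enqueue []
  #2 pop 1: in=⊥ → [-3,3] (no change)
  #3 pop 2: in=[1,3] → [2,4] (was ⊥); enqueue []
  #4 pop 3: in=[1,3] → [0,4] (was [3,3]); enqueue []
  #5 pop 4: in=⊥ → [-4,4] (was [-4,0]); enqueue [0]
  #6 pop 5: in=[-4,4] → [-4,3] (was [1,3]); enqueue [2,3]
  #7 pop 6: in=[-4,4] → [-4,3] (was [3,3]); enqueue [5]
  #8 pop 7: in=[-4,4] → [-4,4] (was [1,1]); enqueue []
  #9 pop 0: in=[-4,4] → [-4,4] (was [-4,3]); enqueue [7]
  #10 pop 2: in=[-4,4] → [-3,4] (was [2,4]); enqueue [6]
  #11 pop 3: in=[-4,3] → [-4,4] (was [0,4]); enqueue []
  #12 pop 5: in=[-4,4] → [-4,3] (no change)
  #13 pop 7: in=[-4,4] → [-4,4] (no change)
  #14 pop 6: in=[-4,4] → [-4,3] (no change)

Fixpoint:
  val[0] = [-4,4]
  val[1] = [-3,3]
  val[2] = [-3,4]
  val[3] = [-4,4]
  val[4] = [-4,4]
  val[5] = [-4,3]
  val[6] = [-4,3]
  val[7] = [-4,4]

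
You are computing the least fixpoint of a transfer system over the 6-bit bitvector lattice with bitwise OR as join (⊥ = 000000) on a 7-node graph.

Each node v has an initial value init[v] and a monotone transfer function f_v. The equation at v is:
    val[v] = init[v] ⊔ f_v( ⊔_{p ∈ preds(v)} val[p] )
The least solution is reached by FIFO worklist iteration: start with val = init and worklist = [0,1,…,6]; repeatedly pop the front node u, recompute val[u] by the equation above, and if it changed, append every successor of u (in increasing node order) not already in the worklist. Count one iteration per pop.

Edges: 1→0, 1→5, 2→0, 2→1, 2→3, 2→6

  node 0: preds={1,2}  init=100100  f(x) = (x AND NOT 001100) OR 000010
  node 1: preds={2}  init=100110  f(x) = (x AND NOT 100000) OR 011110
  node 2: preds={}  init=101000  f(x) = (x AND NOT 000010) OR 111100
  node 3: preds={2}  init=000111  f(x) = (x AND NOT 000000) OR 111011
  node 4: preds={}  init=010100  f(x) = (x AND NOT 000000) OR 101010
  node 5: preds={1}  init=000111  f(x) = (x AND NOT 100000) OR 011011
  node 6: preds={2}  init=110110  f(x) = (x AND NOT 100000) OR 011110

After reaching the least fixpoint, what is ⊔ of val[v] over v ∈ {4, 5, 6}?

111111

Iteration log — 9 steps:
  step 1. node 0  ⊔preds=101110  new=100110  old=100100  +wl: 
  step 2. node 1  ⊔preds=101000  new=111110  old=100110  +wl: 0
  step 3. node 2  ⊔preds=000000  new=111100  old=101000  +wl: 1
  step 4. node 3  ⊔preds=111100  new=111111  old=000111  +wl: 
  step 5. node 4  ⊔preds=000000  new=111110  old=010100  +wl: 
  step 6. node 5  ⊔preds=111110  new=011111  old=000111  +wl: 
  step 7. node 6  ⊔preds=111100  new=111110  old=110110  +wl: 
  step 8. node 0  ⊔preds=111110  new=110110  old=100110  +wl: 
  step 9. node 1  ⊔preds=111100  new=111110  stable

Least fixpoint reached:
  node 0: 110110
  node 1: 111110
  node 2: 111100
  node 3: 111111
  node 4: 111110
  node 5: 011111
  node 6: 111110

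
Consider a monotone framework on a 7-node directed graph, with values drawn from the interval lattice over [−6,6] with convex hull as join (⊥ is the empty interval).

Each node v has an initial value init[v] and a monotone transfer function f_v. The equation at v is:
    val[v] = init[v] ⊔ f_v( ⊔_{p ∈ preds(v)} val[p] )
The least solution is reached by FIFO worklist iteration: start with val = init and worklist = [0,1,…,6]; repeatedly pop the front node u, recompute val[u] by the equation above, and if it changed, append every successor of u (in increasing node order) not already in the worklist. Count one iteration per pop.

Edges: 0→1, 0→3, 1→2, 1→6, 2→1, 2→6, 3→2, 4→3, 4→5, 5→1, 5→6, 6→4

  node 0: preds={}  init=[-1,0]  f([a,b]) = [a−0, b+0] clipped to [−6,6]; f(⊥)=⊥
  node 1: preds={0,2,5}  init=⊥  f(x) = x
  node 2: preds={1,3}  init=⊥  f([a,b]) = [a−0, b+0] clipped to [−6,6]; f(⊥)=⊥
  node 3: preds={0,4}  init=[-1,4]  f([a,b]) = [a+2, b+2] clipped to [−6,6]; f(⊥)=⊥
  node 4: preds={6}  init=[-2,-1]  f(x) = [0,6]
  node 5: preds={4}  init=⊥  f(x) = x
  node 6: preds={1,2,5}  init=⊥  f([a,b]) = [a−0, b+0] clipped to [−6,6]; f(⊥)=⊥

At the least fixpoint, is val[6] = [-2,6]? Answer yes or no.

Iteration log — 13 steps:
  step 1. node 0  ⊔preds=⊥  new=[-1,0]  stable
  step 2. node 1  ⊔preds=[-1,0]  new=[-1,0]  old=⊥  +wl: 
  step 3. node 2  ⊔preds=[-1,4]  new=[-1,4]  old=⊥  +wl: 1
  step 4. node 3  ⊔preds=[-2,0]  new=[-1,4]  stable
  step 5. node 4  ⊔preds=⊥  new=[-2,6]  old=[-2,-1]  +wl: 3
  step 6. node 5  ⊔preds=[-2,6]  new=[-2,6]  old=⊥  +wl: 
  step 7. node 6  ⊔preds=[-2,6]  new=[-2,6]  old=⊥  +wl: 4
  step 8. node 1  ⊔preds=[-2,6]  new=[-2,6]  old=[-1,0]  +wl: 2,6
  step 9. node 3  ⊔preds=[-2,6]  new=[-1,6]  old=[-1,4]  +wl: 
  step 10. node 4  ⊔preds=[-2,6]  new=[-2,6]  stable
  step 11. node 2  ⊔preds=[-2,6]  new=[-2,6]  old=[-1,4]  +wl: 1
  step 12. node 6  ⊔preds=[-2,6]  new=[-2,6]  stable
  step 13. node 1  ⊔preds=[-2,6]  new=[-2,6]  stable

Least fixpoint reached:
  node 0: [-1,0]
  node 1: [-2,6]
  node 2: [-2,6]
  node 3: [-1,6]
  node 4: [-2,6]
  node 5: [-2,6]
  node 6: [-2,6]

yes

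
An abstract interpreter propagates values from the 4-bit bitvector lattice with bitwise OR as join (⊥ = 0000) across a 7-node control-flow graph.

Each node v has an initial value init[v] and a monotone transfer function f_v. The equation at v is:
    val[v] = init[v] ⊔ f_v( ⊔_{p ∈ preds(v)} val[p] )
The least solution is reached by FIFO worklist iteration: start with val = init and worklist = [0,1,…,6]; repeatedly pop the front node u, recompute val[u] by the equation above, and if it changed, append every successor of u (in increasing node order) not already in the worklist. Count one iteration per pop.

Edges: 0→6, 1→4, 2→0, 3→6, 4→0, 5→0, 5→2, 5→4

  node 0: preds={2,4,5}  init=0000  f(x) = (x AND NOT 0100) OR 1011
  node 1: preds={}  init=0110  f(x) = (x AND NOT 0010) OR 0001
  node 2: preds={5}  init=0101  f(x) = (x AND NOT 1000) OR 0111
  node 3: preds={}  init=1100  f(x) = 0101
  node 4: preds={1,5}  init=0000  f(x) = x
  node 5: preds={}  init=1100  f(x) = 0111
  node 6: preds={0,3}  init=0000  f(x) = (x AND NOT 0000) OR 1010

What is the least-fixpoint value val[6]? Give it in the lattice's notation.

Trace (10 dequeues):
  [1] u=0 | in 1101 | out 1011 | prev 0000 | push {}
  [2] u=1 | in 0000 | out 0111 | prev 0110 | push {}
  [3] u=2 | in 1100 | out 0111 | prev 0101 | push {0}
  [4] u=3 | in 0000 | out 1101 | prev 1100 | push {}
  [5] u=4 | in 1111 | out 1111 | prev 0000 | push {}
  [6] u=5 | in 0000 | out 1111 | prev 1100 | push {2,4}
  [7] u=6 | in 1111 | out 1111 | prev 0000 | push {}
  [8] u=0 | in 1111 | out 1011 | ==
  [9] u=2 | in 1111 | out 0111 | ==
  [10] u=4 | in 1111 | out 1111 | ==

Converged values:
  [0] 1011
  [1] 0111
  [2] 0111
  [3] 1101
  [4] 1111
  [5] 1111
  [6] 1111

1111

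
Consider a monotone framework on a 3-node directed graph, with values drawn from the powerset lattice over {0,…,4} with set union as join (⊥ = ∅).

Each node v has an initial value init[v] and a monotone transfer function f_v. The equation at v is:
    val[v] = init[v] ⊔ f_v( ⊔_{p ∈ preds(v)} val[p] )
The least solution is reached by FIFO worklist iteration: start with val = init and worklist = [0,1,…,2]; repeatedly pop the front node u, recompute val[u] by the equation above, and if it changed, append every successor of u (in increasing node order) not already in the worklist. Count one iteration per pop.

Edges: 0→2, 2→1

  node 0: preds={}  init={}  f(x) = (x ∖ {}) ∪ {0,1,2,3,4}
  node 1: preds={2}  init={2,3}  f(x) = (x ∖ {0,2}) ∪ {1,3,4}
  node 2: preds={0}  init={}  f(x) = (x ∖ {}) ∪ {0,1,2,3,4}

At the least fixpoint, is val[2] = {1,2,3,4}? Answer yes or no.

Iteration log — 4 steps:
  step 1. node 0  ⊔preds={}  new={0,1,2,3,4}  old={}  +wl: 
  step 2. node 1  ⊔preds={}  new={1,2,3,4}  old={2,3}  +wl: 
  step 3. node 2  ⊔preds={0,1,2,3,4}  new={0,1,2,3,4}  old={}  +wl: 1
  step 4. node 1  ⊔preds={0,1,2,3,4}  new={1,2,3,4}  stable

Least fixpoint reached:
  node 0: {0,1,2,3,4}
  node 1: {1,2,3,4}
  node 2: {0,1,2,3,4}

no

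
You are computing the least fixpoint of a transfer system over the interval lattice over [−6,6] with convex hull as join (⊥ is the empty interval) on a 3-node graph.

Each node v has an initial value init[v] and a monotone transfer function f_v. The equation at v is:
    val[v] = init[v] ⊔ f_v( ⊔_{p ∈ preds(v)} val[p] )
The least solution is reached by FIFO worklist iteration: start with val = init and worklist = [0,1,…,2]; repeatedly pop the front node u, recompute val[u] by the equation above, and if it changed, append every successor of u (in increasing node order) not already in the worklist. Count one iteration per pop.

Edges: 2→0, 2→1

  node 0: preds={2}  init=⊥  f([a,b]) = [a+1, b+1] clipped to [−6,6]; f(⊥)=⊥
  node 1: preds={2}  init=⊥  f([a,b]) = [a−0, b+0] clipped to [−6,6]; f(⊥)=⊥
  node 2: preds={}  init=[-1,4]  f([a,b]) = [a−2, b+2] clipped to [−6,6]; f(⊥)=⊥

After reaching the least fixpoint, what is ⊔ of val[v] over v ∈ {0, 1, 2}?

[-1,5]

Trace (3 dequeues):
  [1] u=0 | in [-1,4] | out [0,5] | prev ⊥ | push {}
  [2] u=1 | in [-1,4] | out [-1,4] | prev ⊥ | push {}
  [3] u=2 | in ⊥ | out [-1,4] | ==

Converged values:
  [0] [0,5]
  [1] [-1,4]
  [2] [-1,4]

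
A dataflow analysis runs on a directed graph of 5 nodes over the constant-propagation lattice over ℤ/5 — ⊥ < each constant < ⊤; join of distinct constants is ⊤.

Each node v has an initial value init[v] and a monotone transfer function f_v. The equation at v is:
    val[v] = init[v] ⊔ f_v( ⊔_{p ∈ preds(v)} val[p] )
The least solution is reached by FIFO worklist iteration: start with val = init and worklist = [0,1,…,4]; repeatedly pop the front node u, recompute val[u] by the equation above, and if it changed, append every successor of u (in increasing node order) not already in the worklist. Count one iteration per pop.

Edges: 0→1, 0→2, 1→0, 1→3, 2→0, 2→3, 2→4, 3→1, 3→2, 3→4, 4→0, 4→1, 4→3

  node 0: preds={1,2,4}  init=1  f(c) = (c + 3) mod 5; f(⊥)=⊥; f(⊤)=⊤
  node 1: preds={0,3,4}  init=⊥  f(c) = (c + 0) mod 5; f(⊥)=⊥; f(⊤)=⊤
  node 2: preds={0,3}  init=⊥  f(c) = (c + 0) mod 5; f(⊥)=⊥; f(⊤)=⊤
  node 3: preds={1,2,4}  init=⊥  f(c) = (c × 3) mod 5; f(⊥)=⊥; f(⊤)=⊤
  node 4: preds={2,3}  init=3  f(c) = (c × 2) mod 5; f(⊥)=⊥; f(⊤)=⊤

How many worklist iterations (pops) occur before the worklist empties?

11

Worklist (11 pops):
  #1 pop 0: in=3 → 1 (no change)
  #2 pop 1: in=⊤ → ⊤ (was ⊥); enqueue [0]
  #3 pop 2: in=1 → 1 (was ⊥); enqueue []
  #4 pop 3: in=⊤ → ⊤ (was ⊥); enqueue [1,2]
  #5 pop 4: in=⊤ → ⊤ (was 3); enqueue [3]
  #6 pop 0: in=⊤ → ⊤ (was 1); enqueue []
  #7 pop 1: in=⊤ → ⊤ (no change)
  #8 pop 2: in=⊤ → ⊤ (was 1); enqueue [0,4]
  #9 pop 3: in=⊤ → ⊤ (no change)
  #10 pop 0: in=⊤ → ⊤ (no change)
  #11 pop 4: in=⊤ → ⊤ (no change)

Fixpoint:
  val[0] = ⊤
  val[1] = ⊤
  val[2] = ⊤
  val[3] = ⊤
  val[4] = ⊤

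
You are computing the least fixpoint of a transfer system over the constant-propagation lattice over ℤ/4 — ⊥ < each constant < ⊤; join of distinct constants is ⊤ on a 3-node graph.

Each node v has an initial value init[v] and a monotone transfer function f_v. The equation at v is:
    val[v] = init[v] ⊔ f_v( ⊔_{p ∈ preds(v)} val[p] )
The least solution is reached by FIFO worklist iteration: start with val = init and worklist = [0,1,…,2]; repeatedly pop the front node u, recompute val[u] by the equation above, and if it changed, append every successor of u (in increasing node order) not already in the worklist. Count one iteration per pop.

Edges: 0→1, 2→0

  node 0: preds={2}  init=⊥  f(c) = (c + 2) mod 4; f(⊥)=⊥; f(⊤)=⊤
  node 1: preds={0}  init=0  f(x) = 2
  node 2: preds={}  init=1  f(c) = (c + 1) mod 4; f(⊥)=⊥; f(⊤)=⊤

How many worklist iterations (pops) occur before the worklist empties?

3

Iteration log — 3 steps:
  step 1. node 0  ⊔preds=1  new=3  old=⊥  +wl: 
  step 2. node 1  ⊔preds=3  new=⊤  old=0  +wl: 
  step 3. node 2  ⊔preds=⊥  new=1  stable

Least fixpoint reached:
  node 0: 3
  node 1: ⊤
  node 2: 1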